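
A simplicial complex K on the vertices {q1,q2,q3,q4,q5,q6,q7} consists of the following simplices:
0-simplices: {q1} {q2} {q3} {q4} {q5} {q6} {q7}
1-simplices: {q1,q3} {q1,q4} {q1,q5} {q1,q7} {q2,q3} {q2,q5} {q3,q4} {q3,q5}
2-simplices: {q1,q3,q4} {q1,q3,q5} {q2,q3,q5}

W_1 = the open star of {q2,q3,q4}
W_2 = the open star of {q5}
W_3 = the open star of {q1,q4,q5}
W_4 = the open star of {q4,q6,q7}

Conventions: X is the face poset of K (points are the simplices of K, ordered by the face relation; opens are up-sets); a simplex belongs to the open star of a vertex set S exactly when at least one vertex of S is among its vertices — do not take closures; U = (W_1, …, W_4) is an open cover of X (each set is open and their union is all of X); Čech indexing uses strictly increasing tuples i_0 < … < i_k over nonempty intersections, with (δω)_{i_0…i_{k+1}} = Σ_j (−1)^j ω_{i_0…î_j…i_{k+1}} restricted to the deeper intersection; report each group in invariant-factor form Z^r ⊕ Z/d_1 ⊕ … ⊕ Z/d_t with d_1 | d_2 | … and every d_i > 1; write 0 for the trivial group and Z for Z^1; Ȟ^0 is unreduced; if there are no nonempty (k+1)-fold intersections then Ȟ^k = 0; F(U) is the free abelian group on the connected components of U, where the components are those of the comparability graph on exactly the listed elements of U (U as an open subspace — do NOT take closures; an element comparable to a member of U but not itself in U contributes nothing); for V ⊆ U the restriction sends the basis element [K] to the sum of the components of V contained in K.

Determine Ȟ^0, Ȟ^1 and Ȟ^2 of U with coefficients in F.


nonempty intersections:
  W1={{q2},{q3},{q4},{q1,q3},{q1,q4},{q2,q3},{q2,q5},{q3,q4},{q3,q5},{q1,q3,q4},{q1,q3,q5},{q2,q3,q5}} W2={{q5},{q1,q5},{q2,q5},{q3,q5},{q1,q3,q5},{q2,q3,q5}} W3={{q1},{q4},{q5},{q1,q3},{q1,q4},{q1,q5},{q1,q7},{q2,q5},{q3,q4},{q3,q5},{q1,q3,q4},{q1,q3,q5},{q2,q3,q5}} W4={{q4},{q6},{q7},{q1,q4},{q1,q7},{q3,q4},{q1,q3,q4}}
  W12={{q2,q5},{q3,q5},{q1,q3,q5},{q2,q3,q5}} W13={{q4},{q1,q3},{q1,q4},{q2,q5},{q3,q4},{q3,q5},{q1,q3,q4},{q1,q3,q5},{q2,q3,q5}} W14={{q4},{q1,q4},{q3,q4},{q1,q3,q4}} W23={{q5},{q1,q5},{q2,q5},{q3,q5},{q1,q3,q5},{q2,q3,q5}} W34={{q4},{q1,q4},{q1,q7},{q3,q4},{q1,q3,q4}}
  W123={{q2,q5},{q3,q5},{q1,q3,q5},{q2,q3,q5}} W134={{q4},{q1,q4},{q3,q4},{q1,q3,q4}}
components per intersection:
  W1: {{q2},{q3},{q4},{q1,q3},{q1,q4},{q2,q3},{q2,q5},{q3,q4},{q3,q5},{q1,q3,q4},{q1,q3,q5},{q2,q3,q5}}
  W2: {{q5},{q1,q5},{q2,q5},{q3,q5},{q1,q3,q5},{q2,q3,q5}}
  W3: {{q1},{q4},{q5},{q1,q3},{q1,q4},{q1,q5},{q1,q7},{q2,q5},{q3,q4},{q3,q5},{q1,q3,q4},{q1,q3,q5},{q2,q3,q5}}
  W4: {{q4},{q1,q4},{q3,q4},{q1,q3,q4}} {{q6}} {{q7},{q1,q7}}
  W12: {{q2,q5},{q3,q5},{q1,q3,q5},{q2,q3,q5}}
  W13: {{q4},{q1,q3},{q1,q4},{q2,q5},{q3,q4},{q3,q5},{q1,q3,q4},{q1,q3,q5},{q2,q3,q5}}
  W14: {{q4},{q1,q4},{q3,q4},{q1,q3,q4}}
  W23: {{q5},{q1,q5},{q2,q5},{q3,q5},{q1,q3,q5},{q2,q3,q5}}
  W34: {{q4},{q1,q4},{q3,q4},{q1,q3,q4}} {{q1,q7}}
  W123: {{q2,q5},{q3,q5},{q1,q3,q5},{q2,q3,q5}}
  W134: {{q4},{q1,q4},{q3,q4},{q1,q3,q4}}
C dims 6,6,2; δ0: rk 4, SNF 1^4; δ1: rk 2, SNF 1^2
Ȟ^0: (6−4)−0=2 ⇒ Z^2
Ȟ^1: (6−2)−4=0 ⇒ 0
Ȟ^2: (2−0)−2=0 ⇒ 0

Ȟ^0(U;F) ≅ Z^2,  Ȟ^1(U;F) ≅ 0,  Ȟ^2(U;F) ≅ 0


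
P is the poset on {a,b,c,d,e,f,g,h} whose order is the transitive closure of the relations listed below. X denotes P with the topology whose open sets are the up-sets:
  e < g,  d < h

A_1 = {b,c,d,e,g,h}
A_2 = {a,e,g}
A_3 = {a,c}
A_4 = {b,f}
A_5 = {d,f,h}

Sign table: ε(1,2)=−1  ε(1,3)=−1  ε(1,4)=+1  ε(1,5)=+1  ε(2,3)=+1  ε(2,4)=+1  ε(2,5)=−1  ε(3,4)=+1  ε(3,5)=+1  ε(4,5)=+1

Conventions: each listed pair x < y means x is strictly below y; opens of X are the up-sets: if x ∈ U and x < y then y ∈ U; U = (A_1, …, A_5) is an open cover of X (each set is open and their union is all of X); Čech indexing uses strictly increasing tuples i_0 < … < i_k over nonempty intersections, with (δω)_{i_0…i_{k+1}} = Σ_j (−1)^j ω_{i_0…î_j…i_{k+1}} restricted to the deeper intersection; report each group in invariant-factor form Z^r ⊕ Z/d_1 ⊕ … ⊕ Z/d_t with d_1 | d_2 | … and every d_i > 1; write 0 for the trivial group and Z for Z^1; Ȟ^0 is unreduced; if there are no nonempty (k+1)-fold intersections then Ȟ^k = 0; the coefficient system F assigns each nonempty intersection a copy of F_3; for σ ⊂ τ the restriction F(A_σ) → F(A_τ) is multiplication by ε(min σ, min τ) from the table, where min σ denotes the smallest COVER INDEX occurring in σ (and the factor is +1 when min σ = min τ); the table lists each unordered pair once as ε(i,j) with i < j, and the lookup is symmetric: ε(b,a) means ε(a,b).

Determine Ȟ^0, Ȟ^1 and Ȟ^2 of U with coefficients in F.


Ȟ^0 ≅ Z/3, Ȟ^1 ≅ Z/3 ⊕ Z/3 and Ȟ^2 ≅ 0

cover nerve:
  A12={e,g} A13={c} A14={b} A15={d,h} A23={a} A45={f}
C dims 5,6; δ0: rk_F3 4
Ȟ^0: (5−4)−0=1 ⇒ Z/3
Ȟ^1: (6−0)−4=2 ⇒ Z/3 ⊕ Z/3
Ȟ^2: (0−0)−0=0 ⇒ 0


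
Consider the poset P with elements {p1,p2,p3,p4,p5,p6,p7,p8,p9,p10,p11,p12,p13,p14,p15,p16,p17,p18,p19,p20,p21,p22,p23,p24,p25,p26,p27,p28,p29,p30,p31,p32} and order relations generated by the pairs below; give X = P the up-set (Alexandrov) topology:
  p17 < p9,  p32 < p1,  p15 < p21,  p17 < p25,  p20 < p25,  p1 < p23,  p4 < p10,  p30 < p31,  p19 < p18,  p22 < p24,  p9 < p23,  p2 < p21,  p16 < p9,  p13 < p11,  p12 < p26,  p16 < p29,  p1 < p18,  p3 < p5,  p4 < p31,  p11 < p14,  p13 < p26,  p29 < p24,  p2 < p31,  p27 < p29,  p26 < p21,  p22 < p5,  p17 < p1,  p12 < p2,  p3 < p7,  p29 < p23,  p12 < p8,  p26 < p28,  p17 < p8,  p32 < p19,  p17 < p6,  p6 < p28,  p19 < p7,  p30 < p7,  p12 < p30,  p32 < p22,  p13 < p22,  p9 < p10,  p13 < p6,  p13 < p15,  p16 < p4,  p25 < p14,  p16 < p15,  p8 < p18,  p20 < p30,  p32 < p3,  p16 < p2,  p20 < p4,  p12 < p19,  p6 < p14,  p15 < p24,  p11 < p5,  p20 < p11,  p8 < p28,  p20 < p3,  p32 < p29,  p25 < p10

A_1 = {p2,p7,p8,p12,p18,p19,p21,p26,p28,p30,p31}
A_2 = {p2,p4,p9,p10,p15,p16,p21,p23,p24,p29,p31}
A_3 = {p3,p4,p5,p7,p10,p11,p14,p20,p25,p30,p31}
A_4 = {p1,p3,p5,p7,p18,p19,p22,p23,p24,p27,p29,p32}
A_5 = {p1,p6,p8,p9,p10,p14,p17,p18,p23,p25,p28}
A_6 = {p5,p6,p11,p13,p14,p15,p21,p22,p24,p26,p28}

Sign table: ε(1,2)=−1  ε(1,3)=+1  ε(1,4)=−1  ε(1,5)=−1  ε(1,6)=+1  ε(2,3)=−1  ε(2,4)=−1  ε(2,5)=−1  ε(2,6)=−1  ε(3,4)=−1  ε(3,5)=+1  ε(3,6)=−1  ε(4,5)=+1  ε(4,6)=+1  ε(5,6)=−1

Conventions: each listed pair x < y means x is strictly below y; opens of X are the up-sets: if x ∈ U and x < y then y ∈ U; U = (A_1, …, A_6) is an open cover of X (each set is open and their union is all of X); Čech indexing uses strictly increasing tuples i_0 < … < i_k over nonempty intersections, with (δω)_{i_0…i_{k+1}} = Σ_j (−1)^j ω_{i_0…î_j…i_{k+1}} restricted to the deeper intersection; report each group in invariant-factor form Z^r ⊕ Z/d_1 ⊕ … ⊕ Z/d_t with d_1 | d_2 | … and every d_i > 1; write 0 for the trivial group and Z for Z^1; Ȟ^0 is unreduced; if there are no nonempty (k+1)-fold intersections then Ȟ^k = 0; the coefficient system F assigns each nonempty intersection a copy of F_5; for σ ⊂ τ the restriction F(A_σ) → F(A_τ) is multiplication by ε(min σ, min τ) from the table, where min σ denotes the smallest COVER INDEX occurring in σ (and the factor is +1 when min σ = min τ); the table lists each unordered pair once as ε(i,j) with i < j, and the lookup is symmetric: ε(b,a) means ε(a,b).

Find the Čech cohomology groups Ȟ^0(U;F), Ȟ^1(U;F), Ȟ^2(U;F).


intersection data:
  A12={p2,p21,p31} A13={p7,p30,p31} A14={p7,p18,p19} A15={p8,p18,p28} A16={p21,p26,p28} A23={p4,p10,p31} A24={p23,p24,p29} A25={p9,p10,p23} A26={p15,p21,p24} A34={p3,p5,p7} A35={p10,p14,p25} A36={p5,p11,p14} A45={p1,p18,p23} A46={p5,p22,p24} A56={p6,p14,p28}
  A123={p31} A126={p21} A134={p7} A145={p18} A156={p28} A235={p10} A245={p23} A246={p24} A346={p5} A356={p14}
C dims 6,15,10; δ0: rk_F5 6; δ1: rk_F5 9
Ȟ^0 = (6 − 6) − 0 = 0, so Ȟ^0 ≅ 0
Ȟ^1 = (15 − 9) − 6 = 0, so Ȟ^1 ≅ 0
Ȟ^2 = (10 − 0) − 9 = 1, so Ȟ^2 ≅ Z/5

Ȟ^0(U;F) ≅ 0, Ȟ^1(U;F) ≅ 0, Ȟ^2(U;F) ≅ Z/5


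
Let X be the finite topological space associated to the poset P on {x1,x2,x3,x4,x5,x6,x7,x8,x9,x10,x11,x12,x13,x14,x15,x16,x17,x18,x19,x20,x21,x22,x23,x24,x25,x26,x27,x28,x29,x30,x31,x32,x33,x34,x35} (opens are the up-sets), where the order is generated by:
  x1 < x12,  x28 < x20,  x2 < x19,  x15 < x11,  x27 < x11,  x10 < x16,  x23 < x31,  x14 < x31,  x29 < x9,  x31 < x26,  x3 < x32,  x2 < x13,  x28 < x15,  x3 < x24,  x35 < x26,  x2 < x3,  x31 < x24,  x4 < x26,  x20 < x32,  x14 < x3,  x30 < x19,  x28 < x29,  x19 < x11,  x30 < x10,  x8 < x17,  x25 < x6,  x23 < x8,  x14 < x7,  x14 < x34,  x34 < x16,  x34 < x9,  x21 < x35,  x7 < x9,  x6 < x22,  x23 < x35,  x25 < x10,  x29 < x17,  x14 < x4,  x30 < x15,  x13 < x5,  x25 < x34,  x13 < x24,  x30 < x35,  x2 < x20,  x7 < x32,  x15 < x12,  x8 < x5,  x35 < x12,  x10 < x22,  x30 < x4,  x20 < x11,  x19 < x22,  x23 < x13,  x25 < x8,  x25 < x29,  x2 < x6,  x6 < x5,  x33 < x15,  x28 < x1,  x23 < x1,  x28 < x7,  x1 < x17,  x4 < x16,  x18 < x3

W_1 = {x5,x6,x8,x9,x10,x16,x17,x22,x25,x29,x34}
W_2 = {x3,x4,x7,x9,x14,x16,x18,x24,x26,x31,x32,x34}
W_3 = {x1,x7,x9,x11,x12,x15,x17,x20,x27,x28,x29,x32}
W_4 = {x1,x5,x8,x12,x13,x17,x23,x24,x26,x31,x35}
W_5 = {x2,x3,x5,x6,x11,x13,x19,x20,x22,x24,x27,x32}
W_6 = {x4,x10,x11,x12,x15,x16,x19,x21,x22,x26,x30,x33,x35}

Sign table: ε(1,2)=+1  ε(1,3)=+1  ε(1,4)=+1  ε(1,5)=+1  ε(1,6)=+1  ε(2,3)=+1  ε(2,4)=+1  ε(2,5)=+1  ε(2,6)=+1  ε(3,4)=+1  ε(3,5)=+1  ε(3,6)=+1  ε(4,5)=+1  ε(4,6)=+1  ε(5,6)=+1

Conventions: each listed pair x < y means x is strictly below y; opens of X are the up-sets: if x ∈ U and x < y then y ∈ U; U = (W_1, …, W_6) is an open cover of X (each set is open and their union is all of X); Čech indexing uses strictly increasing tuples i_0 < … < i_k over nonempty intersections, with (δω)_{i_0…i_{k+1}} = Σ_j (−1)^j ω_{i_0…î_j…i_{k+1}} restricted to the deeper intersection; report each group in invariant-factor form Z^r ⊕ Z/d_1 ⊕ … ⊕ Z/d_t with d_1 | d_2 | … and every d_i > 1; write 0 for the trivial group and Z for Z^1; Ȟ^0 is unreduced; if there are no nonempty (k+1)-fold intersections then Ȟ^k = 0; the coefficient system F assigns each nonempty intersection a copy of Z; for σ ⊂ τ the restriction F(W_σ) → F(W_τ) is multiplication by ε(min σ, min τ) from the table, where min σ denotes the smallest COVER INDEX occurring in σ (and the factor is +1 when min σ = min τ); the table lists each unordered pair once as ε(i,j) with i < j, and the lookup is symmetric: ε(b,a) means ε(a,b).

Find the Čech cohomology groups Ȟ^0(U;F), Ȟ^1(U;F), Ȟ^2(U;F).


nonempty overlaps:
  W12={x9,x16,x34} W13={x9,x17,x29} W14={x5,x8,x17} W15={x5,x6,x22} W16={x10,x16,x22} W23={x7,x9,x32} W24={x24,x26,x31} W25={x3,x24,x32} W26={x4,x16,x26} W34={x1,x12,x17} W35={x11,x20,x27,x32} W36={x11,x12,x15} W45={x5,x13,x24} W46={x12,x26,x35} W56={x11,x19,x22}
  W123={x9} W126={x16} W134={x17} W145={x5} W156={x22} W235={x32} W245={x24} W246={x26} W346={x12} W356={x11}
C dims 6,15,10; δ0: rk 5, SNF 1^5; δ1: rk 10, SNF 1^9·2
degree 0: 6−5−0 = 1 → Ȟ^0 ≅ Z
degree 1: 15−10−5 = 0 → Ȟ^1 ≅ 0
degree 2: 10−0−10 = 0 plus torsion [2] → Ȟ^2 ≅ Z/2

Ȟ^0 = Z,  Ȟ^1 = 0,  Ȟ^2 = Z/2


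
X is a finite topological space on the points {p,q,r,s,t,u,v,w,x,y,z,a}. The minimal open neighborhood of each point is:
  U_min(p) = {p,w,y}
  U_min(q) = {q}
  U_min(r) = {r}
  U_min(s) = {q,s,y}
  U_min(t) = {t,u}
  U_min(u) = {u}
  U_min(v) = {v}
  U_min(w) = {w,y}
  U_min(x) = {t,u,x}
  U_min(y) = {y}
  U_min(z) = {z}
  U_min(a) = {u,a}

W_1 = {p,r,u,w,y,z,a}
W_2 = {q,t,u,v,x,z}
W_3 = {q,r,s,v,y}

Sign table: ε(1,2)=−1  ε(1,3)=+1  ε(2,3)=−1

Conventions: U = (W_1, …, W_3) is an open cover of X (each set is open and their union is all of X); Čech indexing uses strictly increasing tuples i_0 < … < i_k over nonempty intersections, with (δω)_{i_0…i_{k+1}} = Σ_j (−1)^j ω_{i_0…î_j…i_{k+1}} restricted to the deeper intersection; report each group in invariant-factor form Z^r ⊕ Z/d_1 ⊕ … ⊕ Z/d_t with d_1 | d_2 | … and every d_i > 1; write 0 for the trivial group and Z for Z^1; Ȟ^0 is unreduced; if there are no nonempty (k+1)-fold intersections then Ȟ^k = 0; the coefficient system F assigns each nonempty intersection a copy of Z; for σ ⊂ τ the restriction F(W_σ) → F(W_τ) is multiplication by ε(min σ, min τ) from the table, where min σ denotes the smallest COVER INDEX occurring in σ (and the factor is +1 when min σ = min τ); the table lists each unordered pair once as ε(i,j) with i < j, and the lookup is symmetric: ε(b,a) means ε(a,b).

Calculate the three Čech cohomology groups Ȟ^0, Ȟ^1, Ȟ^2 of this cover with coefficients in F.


Ȟ^0(U;F) ≅ Z, Ȟ^1(U;F) ≅ Z and Ȟ^2(U;F) ≅ 0

nerve simplices:
  W12={u,z} W13={r,y} W23={q,v}
C dims 3,3; δ0: rk 2, SNF 1^2
degree 0: 3−2−0 = 1 → Ȟ^0 ≅ Z
degree 1: 3−0−2 = 1 → Ȟ^1 ≅ Z
degree 2: 0−0−0 = 0 → Ȟ^2 ≅ 0


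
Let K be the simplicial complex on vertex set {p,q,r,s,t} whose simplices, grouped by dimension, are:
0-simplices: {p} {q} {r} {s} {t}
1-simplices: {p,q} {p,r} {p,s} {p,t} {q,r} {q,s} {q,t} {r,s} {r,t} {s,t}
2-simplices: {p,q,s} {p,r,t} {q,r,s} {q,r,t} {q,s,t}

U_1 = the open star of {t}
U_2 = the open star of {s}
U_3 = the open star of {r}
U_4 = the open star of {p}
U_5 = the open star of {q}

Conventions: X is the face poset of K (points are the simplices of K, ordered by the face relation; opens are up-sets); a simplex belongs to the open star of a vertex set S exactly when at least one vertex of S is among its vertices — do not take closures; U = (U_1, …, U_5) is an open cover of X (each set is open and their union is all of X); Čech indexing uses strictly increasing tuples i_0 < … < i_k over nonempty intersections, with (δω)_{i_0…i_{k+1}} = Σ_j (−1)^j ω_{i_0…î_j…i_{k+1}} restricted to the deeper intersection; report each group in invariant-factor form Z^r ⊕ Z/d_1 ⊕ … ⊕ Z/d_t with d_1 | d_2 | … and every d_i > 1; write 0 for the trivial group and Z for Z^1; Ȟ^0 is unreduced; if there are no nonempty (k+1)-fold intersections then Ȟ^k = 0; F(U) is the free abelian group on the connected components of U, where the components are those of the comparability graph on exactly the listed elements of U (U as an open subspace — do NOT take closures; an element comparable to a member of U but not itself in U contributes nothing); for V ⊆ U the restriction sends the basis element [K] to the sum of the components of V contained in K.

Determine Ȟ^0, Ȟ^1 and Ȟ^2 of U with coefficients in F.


intersection data:
  U1={{t},{p,t},{q,t},{r,t},{s,t},{p,r,t},{q,r,t},{q,s,t}} U2={{s},{p,s},{q,s},{r,s},{s,t},{p,q,s},{q,r,s},{q,s,t}} U3={{r},{p,r},{q,r},{r,s},{r,t},{p,r,t},{q,r,s},{q,r,t}} U4={{p},{p,q},{p,r},{p,s},{p,t},{p,q,s},{p,r,t}} U5={{q},{p,q},{q,r},{q,s},{q,t},{p,q,s},{q,r,s},{q,r,t},{q,s,t}}
  U12={{s,t},{q,s,t}} U13={{r,t},{p,r,t},{q,r,t}} U14={{p,t},{p,r,t}} U15={{q,t},{q,r,t},{q,s,t}} U23={{r,s},{q,r,s}} U24={{p,s},{p,q,s}} U25={{q,s},{p,q,s},{q,r,s},{q,s,t}} U34={{p,r},{p,r,t}} U35={{q,r},{q,r,s},{q,r,t}} U45={{p,q},{p,q,s}}
  U125={{q,s,t}} U134={{p,r,t}} U135={{q,r,t}} U235={{q,r,s}} U245={{p,q,s}}
components per intersection:
  U1: {{t},{p,t},{q,t},{r,t},{s,t},{p,r,t},{q,r,t},{q,s,t}}
  U2: {{s},{p,s},{q,s},{r,s},{s,t},{p,q,s},{q,r,s},{q,s,t}}
  U3: {{r},{p,r},{q,r},{r,s},{r,t},{p,r,t},{q,r,s},{q,r,t}}
  U4: {{p},{p,q},{p,r},{p,s},{p,t},{p,q,s},{p,r,t}}
  U5: {{q},{p,q},{q,r},{q,s},{q,t},{p,q,s},{q,r,s},{q,r,t},{q,s,t}}
  U12: {{s,t},{q,s,t}}
  U13: {{r,t},{p,r,t},{q,r,t}}
  U14: {{p,t},{p,r,t}}
  U15: {{q,t},{q,r,t},{q,s,t}}
  U23: {{r,s},{q,r,s}}
  U24: {{p,s},{p,q,s}}
  U25: {{q,s},{p,q,s},{q,r,s},{q,s,t}}
  U34: {{p,r},{p,r,t}}
  U35: {{q,r},{q,r,s},{q,r,t}}
  U45: {{p,q},{p,q,s}}
  U125: {{q,s,t}}
  U134: {{p,r,t}}
  U135: {{q,r,t}}
  U235: {{q,r,s}}
  U245: {{p,q,s}}
C dims 5,10,5; δ0: rk 4, SNF 1^4; δ1: rk 5, SNF 1^5
Ȟ^0 = (5 − 4) − 0 = 1, so Ȟ^0 ≅ Z
Ȟ^1 = (10 − 5) − 4 = 1, so Ȟ^1 ≅ Z
Ȟ^2 = (5 − 0) − 5 = 0, so Ȟ^2 ≅ 0

Ȟ^0 = Z, Ȟ^1 = Z and Ȟ^2 = 0


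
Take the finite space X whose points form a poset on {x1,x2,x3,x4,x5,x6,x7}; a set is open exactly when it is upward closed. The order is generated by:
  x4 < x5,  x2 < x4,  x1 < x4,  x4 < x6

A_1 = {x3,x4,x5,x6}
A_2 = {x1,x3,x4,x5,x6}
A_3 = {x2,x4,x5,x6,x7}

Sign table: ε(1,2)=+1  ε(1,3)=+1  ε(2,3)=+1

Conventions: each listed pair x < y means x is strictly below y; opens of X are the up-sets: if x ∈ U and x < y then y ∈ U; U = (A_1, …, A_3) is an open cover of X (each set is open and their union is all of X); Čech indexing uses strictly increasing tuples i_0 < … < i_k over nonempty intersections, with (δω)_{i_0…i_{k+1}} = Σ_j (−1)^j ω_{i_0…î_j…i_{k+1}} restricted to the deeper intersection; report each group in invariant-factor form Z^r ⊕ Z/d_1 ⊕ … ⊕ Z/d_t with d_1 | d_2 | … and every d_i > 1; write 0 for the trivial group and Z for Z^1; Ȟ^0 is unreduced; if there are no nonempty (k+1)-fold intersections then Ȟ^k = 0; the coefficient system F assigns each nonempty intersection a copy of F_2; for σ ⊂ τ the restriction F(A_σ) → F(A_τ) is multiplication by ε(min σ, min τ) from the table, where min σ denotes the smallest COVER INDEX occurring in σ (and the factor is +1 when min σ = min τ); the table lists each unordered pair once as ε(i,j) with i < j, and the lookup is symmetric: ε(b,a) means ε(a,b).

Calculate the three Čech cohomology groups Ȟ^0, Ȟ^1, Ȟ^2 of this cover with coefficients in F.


intersection data:
  A12={x3,x4,x5,x6} A13={x4,x5,x6} A23={x4,x5,x6}
  A123={x4,x5,x6}
C dims 3,3,1; δ0: rk_F2 2; δ1: rk_F2 1
Ȟ^0 = (3 − 2) − 0 = 1, so Ȟ^0 ≅ Z/2
Ȟ^1 = (3 − 1) − 2 = 0, so Ȟ^1 ≅ 0
Ȟ^2 = (1 − 0) − 1 = 0, so Ȟ^2 ≅ 0

Ȟ^0 = Z/2; Ȟ^1 = 0; Ȟ^2 = 0


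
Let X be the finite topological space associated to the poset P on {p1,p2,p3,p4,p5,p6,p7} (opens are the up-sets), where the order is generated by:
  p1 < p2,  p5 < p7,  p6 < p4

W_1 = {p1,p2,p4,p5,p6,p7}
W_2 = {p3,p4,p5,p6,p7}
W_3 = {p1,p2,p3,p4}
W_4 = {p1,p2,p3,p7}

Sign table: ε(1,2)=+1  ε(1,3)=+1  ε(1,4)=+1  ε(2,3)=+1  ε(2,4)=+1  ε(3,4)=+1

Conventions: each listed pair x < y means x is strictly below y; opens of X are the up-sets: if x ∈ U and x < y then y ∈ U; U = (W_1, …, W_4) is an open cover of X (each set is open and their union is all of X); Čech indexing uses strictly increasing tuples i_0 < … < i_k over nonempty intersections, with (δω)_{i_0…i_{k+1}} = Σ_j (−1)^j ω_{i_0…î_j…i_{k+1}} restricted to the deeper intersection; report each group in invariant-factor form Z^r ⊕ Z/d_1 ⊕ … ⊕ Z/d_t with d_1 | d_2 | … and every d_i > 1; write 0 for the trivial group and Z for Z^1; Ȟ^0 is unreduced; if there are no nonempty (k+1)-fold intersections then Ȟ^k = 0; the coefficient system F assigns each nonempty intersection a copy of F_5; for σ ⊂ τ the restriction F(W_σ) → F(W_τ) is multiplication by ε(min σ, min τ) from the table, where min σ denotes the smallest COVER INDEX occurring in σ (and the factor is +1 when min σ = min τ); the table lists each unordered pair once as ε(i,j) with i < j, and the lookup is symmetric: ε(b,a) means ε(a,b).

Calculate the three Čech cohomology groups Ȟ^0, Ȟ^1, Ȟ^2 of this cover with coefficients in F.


nonempty overlaps:
  W12={p4,p5,p6,p7} W13={p1,p2,p4} W14={p1,p2,p7} W23={p3,p4} W24={p3,p7} W34={p1,p2,p3}
  W123={p4} W124={p7} W134={p1,p2} W234={p3}
C dims 4,6,4; δ0: rk_F5 3; δ1: rk_F5 3
degree 0: 4−3−0 = 1 → Ȟ^0 ≅ Z/5
degree 1: 6−3−3 = 0 → Ȟ^1 ≅ 0
degree 2: 4−0−3 = 1 → Ȟ^2 ≅ Z/5

Ȟ^0(U;F) ≅ Z/5, Ȟ^1(U;F) ≅ 0, Ȟ^2(U;F) ≅ Z/5


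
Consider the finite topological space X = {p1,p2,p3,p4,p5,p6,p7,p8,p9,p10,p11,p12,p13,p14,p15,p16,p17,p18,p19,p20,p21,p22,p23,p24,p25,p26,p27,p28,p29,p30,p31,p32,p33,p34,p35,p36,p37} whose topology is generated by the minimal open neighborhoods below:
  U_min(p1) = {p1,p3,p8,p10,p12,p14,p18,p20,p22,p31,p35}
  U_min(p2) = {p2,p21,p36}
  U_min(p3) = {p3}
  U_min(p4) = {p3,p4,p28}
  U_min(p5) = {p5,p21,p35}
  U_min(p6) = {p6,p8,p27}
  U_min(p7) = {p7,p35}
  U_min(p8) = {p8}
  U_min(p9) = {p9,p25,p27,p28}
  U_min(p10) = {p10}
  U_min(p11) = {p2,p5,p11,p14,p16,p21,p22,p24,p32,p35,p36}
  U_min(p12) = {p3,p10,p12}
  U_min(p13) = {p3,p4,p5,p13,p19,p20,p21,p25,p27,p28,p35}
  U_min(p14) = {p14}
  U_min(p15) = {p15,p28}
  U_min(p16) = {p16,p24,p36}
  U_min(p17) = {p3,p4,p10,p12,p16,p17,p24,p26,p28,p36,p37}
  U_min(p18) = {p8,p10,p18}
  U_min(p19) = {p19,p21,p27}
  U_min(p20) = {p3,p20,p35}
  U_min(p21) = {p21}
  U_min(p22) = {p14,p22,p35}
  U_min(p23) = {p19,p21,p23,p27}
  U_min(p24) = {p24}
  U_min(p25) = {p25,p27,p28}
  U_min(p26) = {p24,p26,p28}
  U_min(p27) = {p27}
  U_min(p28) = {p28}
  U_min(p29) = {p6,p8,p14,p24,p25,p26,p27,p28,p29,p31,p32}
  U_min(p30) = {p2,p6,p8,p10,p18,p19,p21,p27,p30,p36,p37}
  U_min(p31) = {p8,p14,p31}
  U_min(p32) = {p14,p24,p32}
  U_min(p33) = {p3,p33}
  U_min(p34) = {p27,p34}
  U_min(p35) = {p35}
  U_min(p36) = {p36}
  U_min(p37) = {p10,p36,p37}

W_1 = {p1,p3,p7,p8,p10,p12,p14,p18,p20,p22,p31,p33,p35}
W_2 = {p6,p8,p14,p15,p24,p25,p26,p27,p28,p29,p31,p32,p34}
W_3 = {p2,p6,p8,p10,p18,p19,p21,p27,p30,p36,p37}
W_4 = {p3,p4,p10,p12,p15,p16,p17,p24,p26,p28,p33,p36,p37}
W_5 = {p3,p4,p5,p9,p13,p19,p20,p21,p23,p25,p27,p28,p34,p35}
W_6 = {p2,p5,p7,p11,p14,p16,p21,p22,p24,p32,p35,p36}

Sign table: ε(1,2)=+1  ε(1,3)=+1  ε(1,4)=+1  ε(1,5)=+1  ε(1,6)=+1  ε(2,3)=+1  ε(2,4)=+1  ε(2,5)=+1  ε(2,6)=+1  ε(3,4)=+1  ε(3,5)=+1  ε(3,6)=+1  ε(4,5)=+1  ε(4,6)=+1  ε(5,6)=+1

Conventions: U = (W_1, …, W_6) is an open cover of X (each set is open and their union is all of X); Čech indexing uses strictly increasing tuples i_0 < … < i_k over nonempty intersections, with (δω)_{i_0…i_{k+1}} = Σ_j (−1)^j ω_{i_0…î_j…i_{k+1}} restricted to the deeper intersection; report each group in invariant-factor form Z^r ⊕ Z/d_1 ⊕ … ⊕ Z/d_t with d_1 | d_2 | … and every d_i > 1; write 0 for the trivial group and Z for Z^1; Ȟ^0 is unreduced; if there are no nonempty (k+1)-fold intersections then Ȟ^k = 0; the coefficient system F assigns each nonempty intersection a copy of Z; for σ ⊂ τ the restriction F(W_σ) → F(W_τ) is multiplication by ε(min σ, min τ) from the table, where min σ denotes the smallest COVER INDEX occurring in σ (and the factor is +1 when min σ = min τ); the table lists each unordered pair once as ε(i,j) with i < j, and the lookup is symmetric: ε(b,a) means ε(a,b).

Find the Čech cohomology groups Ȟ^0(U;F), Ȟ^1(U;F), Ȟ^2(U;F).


cover nerve:
  W12={p8,p14,p31} W13={p8,p10,p18} W14={p3,p10,p12,p33} W15={p3,p20,p35} W16={p7,p14,p22,p35} W23={p6,p8,p27} W24={p15,p24,p26,p28} W25={p25,p27,p28,p34} W26={p14,p24,p32} W34={p10,p36,p37} W35={p19,p21,p27} W36={p2,p21,p36} W45={p3,p4,p28} W46={p16,p24,p36} W56={p5,p21,p35}
  W123={p8} W126={p14} W134={p10} W145={p3} W156={p35} W235={p27} W245={p28} W246={p24} W346={p36} W356={p21}
C dims 6,15,10; δ0: rk 5, SNF 1^5; δ1: rk 10, SNF 1^9·2
Ȟ^0: (6−5)−0=1 ⇒ Z
Ȟ^1: (15−10)−5=0 ⇒ 0
Ȟ^2: (10−0)−10=0 plus torsion [2] ⇒ Z/2

Ȟ^0 ≅ Z, Ȟ^1 ≅ 0, Ȟ^2 ≅ Z/2


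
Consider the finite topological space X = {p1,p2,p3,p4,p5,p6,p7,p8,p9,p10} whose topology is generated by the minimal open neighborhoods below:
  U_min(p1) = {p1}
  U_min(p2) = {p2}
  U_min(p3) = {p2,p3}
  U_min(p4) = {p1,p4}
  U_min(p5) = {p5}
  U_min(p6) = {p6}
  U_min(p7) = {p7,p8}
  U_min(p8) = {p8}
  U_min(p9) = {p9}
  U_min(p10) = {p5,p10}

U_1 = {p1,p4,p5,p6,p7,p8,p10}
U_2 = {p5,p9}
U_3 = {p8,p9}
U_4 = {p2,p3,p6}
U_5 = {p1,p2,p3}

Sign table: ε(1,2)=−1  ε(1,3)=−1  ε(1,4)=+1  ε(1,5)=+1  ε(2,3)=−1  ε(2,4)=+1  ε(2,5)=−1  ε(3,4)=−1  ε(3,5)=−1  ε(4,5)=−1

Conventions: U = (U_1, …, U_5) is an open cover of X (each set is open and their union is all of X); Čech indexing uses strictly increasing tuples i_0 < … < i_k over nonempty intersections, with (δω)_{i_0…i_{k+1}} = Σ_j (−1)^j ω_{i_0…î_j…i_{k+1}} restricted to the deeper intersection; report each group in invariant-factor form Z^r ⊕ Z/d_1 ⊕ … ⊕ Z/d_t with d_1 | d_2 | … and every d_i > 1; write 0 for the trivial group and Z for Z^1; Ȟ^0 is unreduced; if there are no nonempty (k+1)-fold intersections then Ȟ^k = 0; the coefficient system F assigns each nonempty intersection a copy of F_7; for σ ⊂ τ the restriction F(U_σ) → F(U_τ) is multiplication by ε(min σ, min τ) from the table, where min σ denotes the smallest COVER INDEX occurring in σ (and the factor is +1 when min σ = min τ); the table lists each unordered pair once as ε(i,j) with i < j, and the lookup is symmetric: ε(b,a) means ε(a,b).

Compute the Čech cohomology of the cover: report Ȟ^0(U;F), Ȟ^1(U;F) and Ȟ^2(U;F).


nonempty intersections:
  U12={p5} U13={p8} U14={p6} U15={p1} U23={p9} U45={p2,p3}
C dims 5,6; δ0: rk_F7 5
Ȟ^0: (5−5)−0=0 ⇒ 0
Ȟ^1: (6−0)−5=1 ⇒ Z/7
Ȟ^2: (0−0)−0=0 ⇒ 0

Ȟ^0(U;F) ≅ 0; Ȟ^1(U;F) ≅ Z/7; Ȟ^2(U;F) ≅ 0


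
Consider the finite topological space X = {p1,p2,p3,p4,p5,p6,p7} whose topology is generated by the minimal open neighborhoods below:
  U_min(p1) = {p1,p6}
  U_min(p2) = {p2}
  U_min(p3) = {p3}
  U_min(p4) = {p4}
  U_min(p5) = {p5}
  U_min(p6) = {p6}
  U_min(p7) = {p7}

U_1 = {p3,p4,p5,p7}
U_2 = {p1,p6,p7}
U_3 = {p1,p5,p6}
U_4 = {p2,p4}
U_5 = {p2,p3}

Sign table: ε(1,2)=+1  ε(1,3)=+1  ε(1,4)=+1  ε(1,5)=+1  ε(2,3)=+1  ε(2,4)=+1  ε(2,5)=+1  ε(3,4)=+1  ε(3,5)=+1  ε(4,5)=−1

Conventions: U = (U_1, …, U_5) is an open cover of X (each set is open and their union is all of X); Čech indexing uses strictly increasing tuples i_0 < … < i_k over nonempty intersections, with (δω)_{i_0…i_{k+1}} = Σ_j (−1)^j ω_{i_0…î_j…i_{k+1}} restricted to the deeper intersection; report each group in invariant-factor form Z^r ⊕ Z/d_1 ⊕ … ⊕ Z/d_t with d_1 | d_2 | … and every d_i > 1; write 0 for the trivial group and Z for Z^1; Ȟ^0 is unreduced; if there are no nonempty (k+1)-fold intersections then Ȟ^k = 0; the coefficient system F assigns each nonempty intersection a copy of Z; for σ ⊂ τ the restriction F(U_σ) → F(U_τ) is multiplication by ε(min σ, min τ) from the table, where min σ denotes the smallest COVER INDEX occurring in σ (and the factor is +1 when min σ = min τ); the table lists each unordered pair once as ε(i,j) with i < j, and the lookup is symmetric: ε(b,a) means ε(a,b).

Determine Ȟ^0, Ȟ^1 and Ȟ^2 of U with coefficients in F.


nonempty overlaps:
  U12={p7} U13={p5} U14={p4} U15={p3} U23={p1,p6} U45={p2}
C dims 5,6; δ0: rk 5, SNF 1^4·2
degree 0: 5−5−0 = 0 → Ȟ^0 ≅ 0
degree 1: 6−0−5 = 1 plus torsion [2] → Ȟ^1 ≅ Z ⊕ Z/2
degree 2: 0−0−0 = 0 → Ȟ^2 ≅ 0

Ȟ^0(U;F) ≅ 0, Ȟ^1(U;F) ≅ Z ⊕ Z/2, Ȟ^2(U;F) ≅ 0


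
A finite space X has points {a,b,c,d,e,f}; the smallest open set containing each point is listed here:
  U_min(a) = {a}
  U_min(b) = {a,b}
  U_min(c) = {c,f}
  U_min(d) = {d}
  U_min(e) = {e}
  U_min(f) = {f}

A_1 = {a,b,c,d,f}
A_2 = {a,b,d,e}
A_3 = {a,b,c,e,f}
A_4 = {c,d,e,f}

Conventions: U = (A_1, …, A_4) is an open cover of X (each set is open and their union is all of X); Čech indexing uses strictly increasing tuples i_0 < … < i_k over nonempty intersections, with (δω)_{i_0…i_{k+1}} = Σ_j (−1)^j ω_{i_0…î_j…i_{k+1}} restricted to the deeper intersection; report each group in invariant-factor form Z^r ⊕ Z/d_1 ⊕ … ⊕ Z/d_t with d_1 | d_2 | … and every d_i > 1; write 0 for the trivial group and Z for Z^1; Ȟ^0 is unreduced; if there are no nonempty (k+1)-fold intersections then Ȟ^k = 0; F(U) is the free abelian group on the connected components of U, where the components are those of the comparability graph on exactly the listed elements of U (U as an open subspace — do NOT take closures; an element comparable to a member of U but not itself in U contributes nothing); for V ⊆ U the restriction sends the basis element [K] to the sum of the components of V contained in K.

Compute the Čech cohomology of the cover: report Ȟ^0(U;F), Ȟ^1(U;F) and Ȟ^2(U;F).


nonempty intersections:
  A12={a,b,d} A13={a,b,c,f} A14={c,d,f} A23={a,b,e} A24={d,e} A34={c,e,f}
  A123={a,b} A124={d} A134={c,f} A234={e}
components per intersection:
  A1: {a,b} {c,f} {d}
  A2: {a,b} {d} {e}
  A3: {a,b} {c,f} {e}
  A4: {c,f} {d} {e}
  A12: {a,b} {d}
  A13: {a,b} {c,f}
  A14: {c,f} {d}
  A23: {a,b} {e}
  A24: {d} {e}
  A34: {c,f} {e}
  A123: {a,b}
  A124: {d}
  A134: {c,f}
  A234: {e}
C dims 12,12,4; δ0: rk 8, SNF 1^8; δ1: rk 4, SNF 1^4
Ȟ^0: (12−8)−0=4 ⇒ Z^4
Ȟ^1: (12−4)−8=0 ⇒ 0
Ȟ^2: (4−0)−4=0 ⇒ 0

Ȟ^0 = Z^4,  Ȟ^1 = 0,  Ȟ^2 = 0


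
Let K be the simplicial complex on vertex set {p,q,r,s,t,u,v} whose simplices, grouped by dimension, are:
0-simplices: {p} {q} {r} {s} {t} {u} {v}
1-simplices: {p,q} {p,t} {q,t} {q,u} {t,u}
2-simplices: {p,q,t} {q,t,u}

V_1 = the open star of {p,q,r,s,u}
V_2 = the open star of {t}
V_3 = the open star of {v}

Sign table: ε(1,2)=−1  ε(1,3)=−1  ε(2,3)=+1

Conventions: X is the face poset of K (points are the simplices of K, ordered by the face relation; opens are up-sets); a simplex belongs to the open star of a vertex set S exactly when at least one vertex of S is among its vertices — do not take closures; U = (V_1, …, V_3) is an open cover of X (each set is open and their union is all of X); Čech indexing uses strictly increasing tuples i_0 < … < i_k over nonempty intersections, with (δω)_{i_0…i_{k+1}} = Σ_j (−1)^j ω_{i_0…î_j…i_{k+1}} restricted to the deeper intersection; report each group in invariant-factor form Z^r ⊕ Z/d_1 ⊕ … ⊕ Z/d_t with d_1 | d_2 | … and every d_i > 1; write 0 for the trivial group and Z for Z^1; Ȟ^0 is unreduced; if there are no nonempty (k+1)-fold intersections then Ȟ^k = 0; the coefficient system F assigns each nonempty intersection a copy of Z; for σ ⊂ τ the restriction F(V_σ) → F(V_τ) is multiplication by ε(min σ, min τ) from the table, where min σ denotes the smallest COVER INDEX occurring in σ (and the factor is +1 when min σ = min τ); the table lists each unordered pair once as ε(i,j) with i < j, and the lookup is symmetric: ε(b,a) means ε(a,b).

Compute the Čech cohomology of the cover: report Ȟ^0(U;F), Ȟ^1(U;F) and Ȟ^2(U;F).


Ȟ^0 ≅ Z^2, Ȟ^1 ≅ 0 and Ȟ^2 ≅ 0

nonempty overlaps:
  V1={{p},{q},{r},{s},{u},{p,q},{p,t},{q,t},{q,u},{t,u},{p,q,t},{q,t,u}} V2={{t},{p,t},{q,t},{t,u},{p,q,t},{q,t,u}} V3={{v}}
  V12={{p,t},{q,t},{t,u},{p,q,t},{q,t,u}}
C dims 3,1; δ0: rk 1, SNF 1^1
degree 0: 3−1−0 = 2 → Ȟ^0 ≅ Z^2
degree 1: 1−0−1 = 0 → Ȟ^1 ≅ 0
degree 2: 0−0−0 = 0 → Ȟ^2 ≅ 0


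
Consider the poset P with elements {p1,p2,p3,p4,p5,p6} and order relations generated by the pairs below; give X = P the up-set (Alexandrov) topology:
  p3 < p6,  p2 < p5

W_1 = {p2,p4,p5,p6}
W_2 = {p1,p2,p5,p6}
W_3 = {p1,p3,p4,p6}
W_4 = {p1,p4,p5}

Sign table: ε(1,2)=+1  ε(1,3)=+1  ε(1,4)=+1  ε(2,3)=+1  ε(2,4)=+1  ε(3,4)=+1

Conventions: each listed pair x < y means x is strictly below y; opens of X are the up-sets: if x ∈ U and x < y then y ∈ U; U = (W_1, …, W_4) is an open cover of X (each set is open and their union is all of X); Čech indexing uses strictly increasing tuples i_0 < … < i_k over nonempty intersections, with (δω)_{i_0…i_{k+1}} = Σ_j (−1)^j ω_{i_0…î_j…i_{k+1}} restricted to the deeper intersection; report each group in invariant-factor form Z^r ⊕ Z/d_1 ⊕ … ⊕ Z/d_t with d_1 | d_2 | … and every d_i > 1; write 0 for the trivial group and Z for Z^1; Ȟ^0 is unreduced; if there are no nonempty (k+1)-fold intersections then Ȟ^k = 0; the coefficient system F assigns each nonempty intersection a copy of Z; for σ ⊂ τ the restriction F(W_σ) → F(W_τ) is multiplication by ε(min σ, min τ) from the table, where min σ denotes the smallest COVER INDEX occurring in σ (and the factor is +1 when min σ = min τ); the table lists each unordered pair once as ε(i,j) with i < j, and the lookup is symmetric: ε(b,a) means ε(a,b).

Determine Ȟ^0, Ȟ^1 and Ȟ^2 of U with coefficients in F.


nerve of the cover:
  W12={p2,p5,p6} W13={p4,p6} W14={p4,p5} W23={p1,p6} W24={p1,p5} W34={p1,p4}
  W123={p6} W124={p5} W134={p4} W234={p1}
C dims 4,6,4; δ0: rk 3, SNF 1^3; δ1: rk 3, SNF 1^3
Ȟ^0 = (4 − 3) − 0 = 1, so Ȟ^0 ≅ Z
Ȟ^1 = (6 − 3) − 3 = 0, so Ȟ^1 ≅ 0
Ȟ^2 = (4 − 0) − 3 = 1, so Ȟ^2 ≅ Z

Ȟ^0 ≅ Z, Ȟ^1 ≅ 0 and Ȟ^2 ≅ Z


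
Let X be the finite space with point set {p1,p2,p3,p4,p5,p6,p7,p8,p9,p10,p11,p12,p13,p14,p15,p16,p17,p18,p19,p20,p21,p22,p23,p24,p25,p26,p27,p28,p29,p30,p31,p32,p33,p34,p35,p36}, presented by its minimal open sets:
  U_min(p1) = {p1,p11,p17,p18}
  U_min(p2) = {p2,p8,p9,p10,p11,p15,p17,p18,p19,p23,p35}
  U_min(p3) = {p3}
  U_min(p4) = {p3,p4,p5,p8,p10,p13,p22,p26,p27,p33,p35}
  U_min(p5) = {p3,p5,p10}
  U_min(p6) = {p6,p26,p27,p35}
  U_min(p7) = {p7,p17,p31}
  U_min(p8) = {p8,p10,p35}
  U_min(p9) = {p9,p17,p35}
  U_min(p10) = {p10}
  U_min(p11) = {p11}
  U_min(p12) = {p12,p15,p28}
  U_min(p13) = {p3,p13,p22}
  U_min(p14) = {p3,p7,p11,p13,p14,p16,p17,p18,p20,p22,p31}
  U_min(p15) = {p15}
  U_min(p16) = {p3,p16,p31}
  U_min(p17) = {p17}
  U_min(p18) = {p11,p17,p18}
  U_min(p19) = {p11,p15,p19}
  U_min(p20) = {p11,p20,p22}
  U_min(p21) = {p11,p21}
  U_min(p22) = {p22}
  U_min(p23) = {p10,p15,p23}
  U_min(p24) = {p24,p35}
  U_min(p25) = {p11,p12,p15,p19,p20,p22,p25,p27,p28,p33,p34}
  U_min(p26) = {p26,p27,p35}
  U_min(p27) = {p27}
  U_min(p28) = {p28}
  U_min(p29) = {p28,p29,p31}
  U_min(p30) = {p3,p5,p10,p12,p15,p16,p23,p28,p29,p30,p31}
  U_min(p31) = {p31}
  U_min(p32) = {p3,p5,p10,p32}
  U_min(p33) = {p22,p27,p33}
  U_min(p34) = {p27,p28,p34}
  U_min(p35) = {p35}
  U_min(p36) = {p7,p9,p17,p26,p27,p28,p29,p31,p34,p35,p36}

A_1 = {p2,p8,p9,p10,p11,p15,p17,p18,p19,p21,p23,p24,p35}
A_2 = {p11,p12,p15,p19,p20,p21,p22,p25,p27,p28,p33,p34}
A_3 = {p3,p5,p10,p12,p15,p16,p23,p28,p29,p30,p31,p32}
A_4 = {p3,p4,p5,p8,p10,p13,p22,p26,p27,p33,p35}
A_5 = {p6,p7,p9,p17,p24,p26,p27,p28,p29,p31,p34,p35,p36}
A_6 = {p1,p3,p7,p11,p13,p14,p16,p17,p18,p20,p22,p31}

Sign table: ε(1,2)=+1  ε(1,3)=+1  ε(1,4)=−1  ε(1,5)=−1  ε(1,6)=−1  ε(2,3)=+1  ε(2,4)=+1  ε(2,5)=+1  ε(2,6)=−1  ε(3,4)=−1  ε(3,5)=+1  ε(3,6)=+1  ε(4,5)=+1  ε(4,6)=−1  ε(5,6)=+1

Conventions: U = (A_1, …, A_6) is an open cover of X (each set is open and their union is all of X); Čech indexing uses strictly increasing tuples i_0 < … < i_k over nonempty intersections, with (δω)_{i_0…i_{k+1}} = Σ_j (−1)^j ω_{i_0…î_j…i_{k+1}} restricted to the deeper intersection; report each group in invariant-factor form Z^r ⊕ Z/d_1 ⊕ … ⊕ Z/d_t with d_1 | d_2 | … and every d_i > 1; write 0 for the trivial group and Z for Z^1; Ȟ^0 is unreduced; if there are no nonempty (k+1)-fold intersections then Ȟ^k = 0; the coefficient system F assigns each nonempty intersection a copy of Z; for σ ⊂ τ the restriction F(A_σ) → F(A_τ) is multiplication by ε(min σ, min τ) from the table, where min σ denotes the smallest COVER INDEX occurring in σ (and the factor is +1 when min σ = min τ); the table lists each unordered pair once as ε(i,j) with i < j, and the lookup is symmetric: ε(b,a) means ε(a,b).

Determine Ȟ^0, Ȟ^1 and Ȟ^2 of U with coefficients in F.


Ȟ^0 ≅ 0; Ȟ^1 ≅ Z/2; Ȟ^2 ≅ Z

intersection data:
  A12={p11,p15,p19,p21} A13={p10,p15,p23} A14={p8,p10,p35} A15={p9,p17,p24,p35} A16={p11,p17,p18} A23={p12,p15,p28} A24={p22,p27,p33} A25={p27,p28,p34} A26={p11,p20,p22} A34={p3,p5,p10} A35={p28,p29,p31} A36={p3,p16,p31} A45={p26,p27,p35} A46={p3,p13,p22} A56={p7,p17,p31}
  A123={p15} A126={p11} A134={p10} A145={p35} A156={p17} A235={p28} A245={p27} A246={p22} A346={p3} A356={p31}
C dims 6,15,10; δ0: rk 6, SNF 1^5·2; δ1: rk 9, SNF 1^9
Ȟ^0 = (6 − 6) − 0 = 0, so Ȟ^0 ≅ 0
Ȟ^1 = (15 − 9) − 6 = 0 plus torsion [2], so Ȟ^1 ≅ Z/2
Ȟ^2 = (10 − 0) − 9 = 1, so Ȟ^2 ≅ Z


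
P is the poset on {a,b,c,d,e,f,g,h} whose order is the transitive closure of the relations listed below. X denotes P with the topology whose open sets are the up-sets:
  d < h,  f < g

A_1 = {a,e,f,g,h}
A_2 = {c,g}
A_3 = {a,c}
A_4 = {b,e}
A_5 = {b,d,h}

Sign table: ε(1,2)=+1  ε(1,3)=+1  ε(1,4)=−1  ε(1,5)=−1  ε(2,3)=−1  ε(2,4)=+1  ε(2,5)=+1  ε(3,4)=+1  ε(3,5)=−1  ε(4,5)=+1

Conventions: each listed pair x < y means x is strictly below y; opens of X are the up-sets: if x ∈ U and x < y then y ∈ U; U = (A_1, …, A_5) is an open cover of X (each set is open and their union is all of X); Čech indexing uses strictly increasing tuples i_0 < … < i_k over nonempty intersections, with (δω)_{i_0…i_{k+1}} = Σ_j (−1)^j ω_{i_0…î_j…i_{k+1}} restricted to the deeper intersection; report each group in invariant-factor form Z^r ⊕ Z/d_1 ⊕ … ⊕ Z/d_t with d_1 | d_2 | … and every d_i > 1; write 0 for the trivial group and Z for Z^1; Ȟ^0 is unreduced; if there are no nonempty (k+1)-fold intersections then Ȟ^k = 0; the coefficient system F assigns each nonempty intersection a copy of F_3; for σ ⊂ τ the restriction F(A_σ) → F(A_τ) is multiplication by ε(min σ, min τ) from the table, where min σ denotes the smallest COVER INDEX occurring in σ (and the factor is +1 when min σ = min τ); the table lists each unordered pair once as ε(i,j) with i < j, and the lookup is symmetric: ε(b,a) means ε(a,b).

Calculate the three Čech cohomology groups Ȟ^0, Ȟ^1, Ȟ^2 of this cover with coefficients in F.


Ȟ^0(U;F) ≅ 0; Ȟ^1(U;F) ≅ Z/3; Ȟ^2(U;F) ≅ 0

nerve of the cover:
  A12={g} A13={a} A14={e} A15={h} A23={c} A45={b}
C dims 5,6; δ0: rk_F3 5
Ȟ^0 = (5 − 5) − 0 = 0, so Ȟ^0 ≅ 0
Ȟ^1 = (6 − 0) − 5 = 1, so Ȟ^1 ≅ Z/3
Ȟ^2 = (0 − 0) − 0 = 0, so Ȟ^2 ≅ 0


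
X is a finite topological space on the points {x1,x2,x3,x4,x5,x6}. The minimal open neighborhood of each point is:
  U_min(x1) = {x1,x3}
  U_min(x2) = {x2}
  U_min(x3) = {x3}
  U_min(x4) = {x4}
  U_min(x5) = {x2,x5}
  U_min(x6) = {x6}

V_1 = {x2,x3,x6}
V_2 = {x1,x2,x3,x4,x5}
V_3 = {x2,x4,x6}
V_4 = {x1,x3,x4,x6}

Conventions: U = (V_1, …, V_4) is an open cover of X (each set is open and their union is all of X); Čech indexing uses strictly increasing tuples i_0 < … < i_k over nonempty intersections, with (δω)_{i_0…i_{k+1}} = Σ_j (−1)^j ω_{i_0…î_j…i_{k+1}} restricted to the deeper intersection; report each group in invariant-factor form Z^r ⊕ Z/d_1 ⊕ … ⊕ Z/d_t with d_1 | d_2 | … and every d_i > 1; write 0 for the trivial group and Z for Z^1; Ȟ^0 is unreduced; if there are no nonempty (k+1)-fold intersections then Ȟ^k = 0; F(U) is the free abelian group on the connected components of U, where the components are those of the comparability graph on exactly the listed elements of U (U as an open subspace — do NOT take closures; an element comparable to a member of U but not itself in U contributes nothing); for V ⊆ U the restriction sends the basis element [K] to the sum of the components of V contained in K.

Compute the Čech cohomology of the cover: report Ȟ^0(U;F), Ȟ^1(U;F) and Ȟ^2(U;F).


nonempty overlaps:
  V12={x2,x3} V13={x2,x6} V14={x3,x6} V23={x2,x4} V24={x1,x3,x4} V34={x4,x6}
  V123={x2} V124={x3} V134={x6} V234={x4}
components per intersection:
  V1: {x2} {x3} {x6}
  V2: {x1,x3} {x2,x5} {x4}
  V3: {x2} {x4} {x6}
  V4: {x1,x3} {x4} {x6}
  V12: {x2} {x3}
  V13: {x2} {x6}
  V14: {x3} {x6}
  V23: {x2} {x4}
  V24: {x1,x3} {x4}
  V34: {x4} {x6}
  V123: {x2}
  V124: {x3}
  V134: {x6}
  V234: {x4}
C dims 12,12,4; δ0: rk 8, SNF 1^8; δ1: rk 4, SNF 1^4
degree 0: 12−8−0 = 4 → Ȟ^0 ≅ Z^4
degree 1: 12−4−8 = 0 → Ȟ^1 ≅ 0
degree 2: 4−0−4 = 0 → Ȟ^2 ≅ 0

Ȟ^0(U;F) ≅ Z^4; Ȟ^1(U;F) ≅ 0; Ȟ^2(U;F) ≅ 0


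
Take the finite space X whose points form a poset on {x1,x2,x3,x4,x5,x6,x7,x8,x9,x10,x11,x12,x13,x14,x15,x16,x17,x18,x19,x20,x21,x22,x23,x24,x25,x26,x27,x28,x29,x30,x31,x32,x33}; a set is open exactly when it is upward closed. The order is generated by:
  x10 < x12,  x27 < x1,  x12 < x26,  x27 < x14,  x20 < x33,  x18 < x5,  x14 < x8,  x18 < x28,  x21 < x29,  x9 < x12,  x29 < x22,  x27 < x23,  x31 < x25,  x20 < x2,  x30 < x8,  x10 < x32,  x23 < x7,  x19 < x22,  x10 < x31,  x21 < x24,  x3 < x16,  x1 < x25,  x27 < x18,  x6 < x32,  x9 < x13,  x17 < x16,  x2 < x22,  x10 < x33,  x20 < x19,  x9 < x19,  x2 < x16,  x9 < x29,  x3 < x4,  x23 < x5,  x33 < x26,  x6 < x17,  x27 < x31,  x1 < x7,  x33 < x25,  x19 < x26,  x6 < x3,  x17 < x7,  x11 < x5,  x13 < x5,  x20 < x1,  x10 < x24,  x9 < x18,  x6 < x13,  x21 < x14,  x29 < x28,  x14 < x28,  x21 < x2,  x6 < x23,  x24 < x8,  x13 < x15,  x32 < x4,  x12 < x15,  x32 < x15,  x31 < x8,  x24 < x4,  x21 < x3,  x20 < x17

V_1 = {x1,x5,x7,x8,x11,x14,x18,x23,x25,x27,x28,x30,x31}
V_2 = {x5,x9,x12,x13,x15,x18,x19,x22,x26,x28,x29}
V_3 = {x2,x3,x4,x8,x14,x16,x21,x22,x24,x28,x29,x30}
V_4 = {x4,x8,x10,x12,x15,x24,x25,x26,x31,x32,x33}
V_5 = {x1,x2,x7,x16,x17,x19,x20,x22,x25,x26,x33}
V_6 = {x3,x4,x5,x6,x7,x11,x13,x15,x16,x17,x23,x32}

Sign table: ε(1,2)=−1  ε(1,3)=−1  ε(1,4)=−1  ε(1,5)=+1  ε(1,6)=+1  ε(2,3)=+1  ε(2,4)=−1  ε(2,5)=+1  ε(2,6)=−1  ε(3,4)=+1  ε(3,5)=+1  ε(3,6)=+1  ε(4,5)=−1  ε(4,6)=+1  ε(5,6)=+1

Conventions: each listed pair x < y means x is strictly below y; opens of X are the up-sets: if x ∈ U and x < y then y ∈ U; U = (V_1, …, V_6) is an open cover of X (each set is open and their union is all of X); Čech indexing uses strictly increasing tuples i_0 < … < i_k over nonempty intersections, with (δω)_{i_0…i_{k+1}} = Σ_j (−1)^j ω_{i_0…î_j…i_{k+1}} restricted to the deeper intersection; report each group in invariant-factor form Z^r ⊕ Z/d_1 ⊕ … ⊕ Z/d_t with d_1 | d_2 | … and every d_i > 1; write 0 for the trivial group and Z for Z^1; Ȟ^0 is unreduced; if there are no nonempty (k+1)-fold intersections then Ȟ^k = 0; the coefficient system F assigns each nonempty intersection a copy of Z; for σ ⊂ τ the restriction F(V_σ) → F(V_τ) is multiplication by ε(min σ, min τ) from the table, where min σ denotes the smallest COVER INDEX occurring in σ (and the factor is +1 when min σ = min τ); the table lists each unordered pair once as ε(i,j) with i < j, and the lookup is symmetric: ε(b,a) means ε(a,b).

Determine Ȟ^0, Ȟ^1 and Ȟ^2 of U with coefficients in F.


nerve simplices:
  V12={x5,x18,x28} V13={x8,x14,x28,x30} V14={x8,x25,x31} V15={x1,x7,x25} V16={x5,x7,x11,x23} V23={x22,x28,x29} V24={x12,x15,x26} V25={x19,x22,x26} V26={x5,x13,x15} V34={x4,x8,x24} V35={x2,x16,x22} V36={x3,x4,x16} V45={x25,x26,x33} V46={x4,x15,x32} V56={x7,x16,x17}
  V123={x28} V126={x5} V134={x8} V145={x25} V156={x7} V235={x22} V245={x26} V246={x15} V346={x4} V356={x16}
C dims 6,15,10; δ0: rk 6, SNF 1^5·2; δ1: rk 9, SNF 1^9
degree 0: 6−6−0 = 0 → Ȟ^0 ≅ 0
degree 1: 15−9−6 = 0 plus torsion [2] → Ȟ^1 ≅ Z/2
degree 2: 10−0−9 = 1 → Ȟ^2 ≅ Z

Ȟ^0(U;F) ≅ 0; Ȟ^1(U;F) ≅ Z/2; Ȟ^2(U;F) ≅ Z
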